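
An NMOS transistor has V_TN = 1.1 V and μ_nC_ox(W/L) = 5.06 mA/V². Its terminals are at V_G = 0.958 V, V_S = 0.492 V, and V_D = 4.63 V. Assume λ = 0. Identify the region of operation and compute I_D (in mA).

Cutoff; I_D = 0 mA

V_GS = V_G − V_S = 0.958 − 0.492 = 0.466 V; V_DS = V_D − V_S = 4.63 − 0.492 = 4.14 V.
V_GS = 0.466 V < V_TN = 1.1 V, so the transistor is in cutoff.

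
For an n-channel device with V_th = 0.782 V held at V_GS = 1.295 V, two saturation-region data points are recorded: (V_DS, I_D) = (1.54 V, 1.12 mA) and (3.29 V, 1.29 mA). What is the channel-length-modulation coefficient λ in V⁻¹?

λ = 0.100 V⁻¹

With V_GS fixed, I_D ∝ (1 + λ V_DS) in saturation, so I_D2/I_D1 = (1 + λ V_DS2)/(1 + λ V_DS1).
1.29/1.12 = 1.152 = (1 + 3.29 λ)/(1 + 1.54 λ).
Solving: λ (I_D1 V_DS2 − I_D2 V_DS1) = I_D2 − I_D1, so λ = (1.29 − 1.12) / (1.12 × 3.29 − 1.29 × 1.54) = 0.17 / 1.7 = 0.1 V⁻¹.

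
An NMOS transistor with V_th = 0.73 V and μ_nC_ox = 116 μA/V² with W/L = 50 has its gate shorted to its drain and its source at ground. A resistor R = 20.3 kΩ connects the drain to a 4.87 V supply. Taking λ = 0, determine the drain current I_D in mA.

With gate tied to drain, V_GS = V_DS ≥ V_GS − V_th, so the device is in saturation.
k_n = μ_nC_ox · (W/L) = 5.8 mA/V².
KCL at the drain: ½ k_n (V_GS − V_th)² = (V_DD − V_GS)/R.
Let x = V_GS − 0.73. Then 58.9 x² + x − 4.14 = 0, giving x = 0.257 V (positive root), so V_GS = 0.987 V.
I_D = (V_DD − V_GS)/R = (4.87 − 0.987) / 20.3 = 0.191 mA.

I_D = 0.191 mA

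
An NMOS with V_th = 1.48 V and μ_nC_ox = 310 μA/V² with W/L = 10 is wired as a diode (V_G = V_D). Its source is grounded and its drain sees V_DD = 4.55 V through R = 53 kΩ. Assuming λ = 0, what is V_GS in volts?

With gate tied to drain, V_GS = V_DS ≥ V_GS − V_th, so the device is in saturation.
k_n = μ_nC_ox · (W/L) = 3.1 mA/V².
KCL at the drain: ½ k_n (V_GS − V_th)² = (V_DD − V_GS)/R.
Let x = V_GS − 1.48. Then 82.2 x² + x − 3.07 = 0, giving x = 0.187 V (positive root), so V_GS = 1.67 V.
I_D = (V_DD − V_GS)/R = (4.55 − 1.67) / 53 = 0.0544 mA.

V_GS = 1.67 V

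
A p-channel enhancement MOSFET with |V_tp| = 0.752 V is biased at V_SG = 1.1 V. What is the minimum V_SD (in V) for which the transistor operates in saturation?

V_SD,sat = 0.348 V

The boundary between triode and saturation is V_SD = V_SG − |V_tp| = V_ov.
V_ov = 1.1 − 0.752 = 0.348 V.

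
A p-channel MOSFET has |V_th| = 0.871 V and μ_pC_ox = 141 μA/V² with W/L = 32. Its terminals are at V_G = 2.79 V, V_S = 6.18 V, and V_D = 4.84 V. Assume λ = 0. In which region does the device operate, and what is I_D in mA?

V_SG = V_S − V_G = 6.18 − 2.79 = 3.39 V; V_SD = V_S − V_D = 6.18 − 4.84 = 1.34 V.
k_p = μ_pC_ox · (W/L) = 4.512 mA/V².
V_ov = V_SG − |V_th| = 3.39 − 0.871 = 2.52 V.
Since V_SD = 1.34 V < V_ov = 2.52 V, the device is in the triode region.
I_D = k_p [V_ov · V_SD − ½ V_SD²] = 4.512 × [2.52 × 1.34 − 0.5 × 1.34²] = 11.2 mA.

Triode; I_D = 11.2 mA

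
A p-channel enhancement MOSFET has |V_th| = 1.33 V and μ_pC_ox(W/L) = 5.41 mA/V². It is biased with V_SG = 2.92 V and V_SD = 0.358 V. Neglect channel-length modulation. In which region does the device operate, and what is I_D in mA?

V_ov = V_SG − |V_th| = 2.92 − 1.33 = 1.59 V.
Since V_SD = 0.358 V < V_ov = 1.59 V, the device is in the triode region.
I_D = k_p [V_ov · V_SD − ½ V_SD²] = 5.41 × [1.59 × 0.358 − 0.5 × 0.358²] = 2.73 mA.

Triode; I_D = 2.73 mA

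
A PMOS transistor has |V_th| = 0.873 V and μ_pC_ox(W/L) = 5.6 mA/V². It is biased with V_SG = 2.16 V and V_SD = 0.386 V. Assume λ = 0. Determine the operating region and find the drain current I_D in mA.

V_ov = V_SG − |V_th| = 2.16 − 0.873 = 1.29 V.
Since V_SD = 0.386 V < V_ov = 1.29 V, the device is in the triode region.
I_D = k_p [V_ov · V_SD − ½ V_SD²] = 5.6 × [1.29 × 0.386 − 0.5 × 0.386²] = 2.36 mA.

Triode; I_D = 2.36 mA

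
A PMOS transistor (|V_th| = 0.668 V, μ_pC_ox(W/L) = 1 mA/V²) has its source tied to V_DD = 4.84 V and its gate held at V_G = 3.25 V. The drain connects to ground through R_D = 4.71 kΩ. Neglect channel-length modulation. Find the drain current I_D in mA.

I_D = 0.425 mA

V_SG = V_DD − V_G = 4.84 − 3.25 = 1.59 V, so V_ov = 1.59 − 0.668 = 0.922 V.
Assume saturation: I_D = ½ k_p V_ov² = 0.5 × 1 × 0.922² = 0.425 mA, giving V_SD = V_DD − I_D R_D = 4.84 − 0.425 × 4.71 = 2.84 V.
V_SD = 2.84 V ≥ V_ov = 0.922 V, confirming saturation.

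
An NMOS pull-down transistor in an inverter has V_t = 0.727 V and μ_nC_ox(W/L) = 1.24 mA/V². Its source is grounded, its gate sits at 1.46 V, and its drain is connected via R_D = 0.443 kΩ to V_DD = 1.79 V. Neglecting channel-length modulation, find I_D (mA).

I_D = 0.333 mA

V_GS = V_G = 1.46 V, so V_ov = 1.46 − 0.727 = 0.733 V.
Assume saturation: I_D = ½ k_n V_ov² = 0.5 × 1.24 × 0.733² = 0.333 mA, giving V_DS = V_DD − I_D R_D = 1.79 − 0.333 × 0.443 = 1.64 V.
V_DS = 1.64 V ≥ V_ov = 0.733 V, confirming saturation.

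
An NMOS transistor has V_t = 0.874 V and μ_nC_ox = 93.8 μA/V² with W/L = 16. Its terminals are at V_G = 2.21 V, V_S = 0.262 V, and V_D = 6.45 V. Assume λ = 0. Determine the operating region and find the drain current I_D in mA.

Saturation; I_D = 0.866 mA

V_GS = V_G − V_S = 2.21 − 0.262 = 1.95 V; V_DS = V_D − V_S = 6.45 − 0.262 = 6.19 V.
k_n = μ_nC_ox · (W/L) = 1.501 mA/V².
V_ov = V_GS − V_t = 1.95 − 0.874 = 1.07 V.
Since V_DS = 6.19 V ≥ V_ov = 1.07 V, the device is in saturation.
I_D = ½ k_n V_ov² = 0.5 × 1.501 × 1.07² = 0.866 mA.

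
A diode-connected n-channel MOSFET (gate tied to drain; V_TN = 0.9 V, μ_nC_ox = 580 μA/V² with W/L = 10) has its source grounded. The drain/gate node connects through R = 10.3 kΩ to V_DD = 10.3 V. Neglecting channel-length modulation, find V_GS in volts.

With gate tied to drain, V_GS = V_DS ≥ V_GS − V_TN, so the device is in saturation.
k_n = μ_nC_ox · (W/L) = 5.8 mA/V².
KCL at the drain: ½ k_n (V_GS − V_TN)² = (V_DD − V_GS)/R.
Let x = V_GS − 0.9. Then 29.9 x² + x − 9.4 = 0, giving x = 0.544 V (positive root), so V_GS = 1.44 V.
I_D = (V_DD − V_GS)/R = (10.3 − 1.44) / 10.3 = 0.86 mA.

V_GS = 1.44 V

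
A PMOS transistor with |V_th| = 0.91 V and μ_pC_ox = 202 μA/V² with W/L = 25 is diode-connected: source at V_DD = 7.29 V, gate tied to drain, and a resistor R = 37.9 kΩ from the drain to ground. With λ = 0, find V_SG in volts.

With gate tied to drain, V_SG = V_SD ≥ V_SG − |V_th|, so the device is in saturation.
k_p = μ_pC_ox · (W/L) = 5.05 mA/V².
KCL at the drain: ½ k_p (V_SG − |V_th|)² = (V_DD − V_SG)/R.
Let x = V_SG − 0.91. Then 95.7 x² + x − 6.38 = 0, giving x = 0.253 V (positive root), so V_SG = 1.16 V.
I_D = (V_DD − V_SG)/R = (7.29 − 1.16) / 37.9 = 0.162 mA.

V_SG = 1.16 V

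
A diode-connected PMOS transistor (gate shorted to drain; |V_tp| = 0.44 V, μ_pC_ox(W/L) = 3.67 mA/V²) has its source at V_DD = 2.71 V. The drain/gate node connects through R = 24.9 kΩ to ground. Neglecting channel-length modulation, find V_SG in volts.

With gate tied to drain, V_SG = V_SD ≥ V_SG − |V_tp|, so the device is in saturation.
KCL at the drain: ½ k_p (V_SG − |V_tp|)² = (V_DD − V_SG)/R.
Let x = V_SG − 0.44. Then 45.7 x² + x − 2.27 = 0, giving x = 0.212 V (positive root), so V_SG = 0.652 V.
I_D = (V_DD − V_SG)/R = (2.71 − 0.652) / 24.9 = 0.0826 mA.

V_SG = 0.652 V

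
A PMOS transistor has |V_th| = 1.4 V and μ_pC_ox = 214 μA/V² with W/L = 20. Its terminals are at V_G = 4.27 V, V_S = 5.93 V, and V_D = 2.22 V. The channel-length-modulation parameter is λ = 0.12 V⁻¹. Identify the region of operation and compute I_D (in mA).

V_SG = V_S − V_G = 5.93 − 4.27 = 1.66 V; V_SD = V_S − V_D = 5.93 − 2.22 = 3.71 V.
k_p = μ_pC_ox · (W/L) = 4.28 mA/V².
V_ov = V_SG − |V_th| = 1.66 − 1.4 = 0.26 V.
Since V_SD = 3.71 V ≥ V_ov = 0.26 V, the device is in saturation.
I_D = ½ k_p V_ov² (1 + λ V_SD) = 0.5 × 4.28 × 0.26² × (1 + 0.12 × 3.71) = 0.209 mA.

Saturation; I_D = 0.209 mA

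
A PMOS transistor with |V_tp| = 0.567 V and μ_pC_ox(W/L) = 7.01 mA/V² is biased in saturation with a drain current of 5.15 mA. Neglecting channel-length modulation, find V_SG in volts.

V_SG = 1.78 V

In saturation I_D = ½ k_p (V_SG − |V_tp|)², so V_SG − |V_tp| = √(2 I_D / k_p) = √(2 × 5.15 / 7.01) = 1.21 V.
V_SG = 0.567 + 1.21 = 1.78 V.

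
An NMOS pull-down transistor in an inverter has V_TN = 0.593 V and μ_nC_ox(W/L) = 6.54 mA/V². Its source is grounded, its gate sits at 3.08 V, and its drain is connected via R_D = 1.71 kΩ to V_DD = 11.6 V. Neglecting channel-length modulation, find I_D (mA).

I_D = 6.53 mA

V_GS = V_G = 3.08 V, so V_ov = 3.08 − 0.593 = 2.49 V.
Assume saturation: I_D = ½ k_n V_ov² = 0.5 × 6.54 × 2.49² = 20.2 mA, giving V_DS = V_DD − I_D R_D = 11.6 − 20.2 × 1.71 = -23 V.
But -23 V < V_ov = 2.49 V, so the device is actually in triode.
In triode I_D = k_n[V_ov V_DS − ½ V_DS²] and I_D = (V_DD − V_DS)/R_D. Equating: 5.59 V_DS² − 28.81 V_DS + 11.6 = 0, giving V_DS = 0.44 V (the root below V_ov).
I_D = (11.6 − 0.44) / 1.71 = 6.53 mA.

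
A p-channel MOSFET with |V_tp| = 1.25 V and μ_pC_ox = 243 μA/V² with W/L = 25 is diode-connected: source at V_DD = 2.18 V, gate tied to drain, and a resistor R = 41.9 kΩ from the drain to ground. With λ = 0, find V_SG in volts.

V_SG = 1.33 V

With gate tied to drain, V_SG = V_SD ≥ V_SG − |V_tp|, so the device is in saturation.
k_p = μ_pC_ox · (W/L) = 6.075 mA/V².
KCL at the drain: ½ k_p (V_SG − |V_tp|)² = (V_DD − V_SG)/R.
Let x = V_SG − 1.25. Then 127 x² + x − 0.93 = 0, giving x = 0.0816 V (positive root), so V_SG = 1.33 V.
I_D = (V_DD − V_SG)/R = (2.18 − 1.33) / 41.9 = 0.0202 mA.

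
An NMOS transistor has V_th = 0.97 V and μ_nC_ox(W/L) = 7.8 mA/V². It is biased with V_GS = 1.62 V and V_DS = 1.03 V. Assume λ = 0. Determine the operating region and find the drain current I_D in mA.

V_ov = V_GS − V_th = 1.62 − 0.97 = 0.65 V.
Since V_DS = 1.03 V ≥ V_ov = 0.65 V, the device is in saturation.
I_D = ½ k_n V_ov² = 0.5 × 7.8 × 0.65² = 1.65 mA.

Saturation; I_D = 1.65 mA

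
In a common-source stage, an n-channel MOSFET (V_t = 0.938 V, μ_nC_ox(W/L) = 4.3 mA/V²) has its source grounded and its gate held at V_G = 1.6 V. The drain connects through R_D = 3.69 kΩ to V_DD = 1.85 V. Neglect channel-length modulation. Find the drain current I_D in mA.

V_GS = V_G = 1.6 V, so V_ov = 1.6 − 0.938 = 0.662 V.
Assume saturation: I_D = ½ k_n V_ov² = 0.5 × 4.3 × 0.662² = 0.942 mA, giving V_DS = V_DD − I_D R_D = 1.85 − 0.942 × 3.69 = -1.63 V.
But -1.63 V < V_ov = 0.662 V, so the device is actually in triode.
In triode I_D = k_n[V_ov V_DS − ½ V_DS²] and I_D = (V_DD − V_DS)/R_D. Equating: 7.93 V_DS² − 11.5 V_DS + 1.85 = 0, giving V_DS = 0.184 V (the root below V_ov).
I_D = (1.85 − 0.184) / 3.69 = 0.451 mA.

I_D = 0.451 mA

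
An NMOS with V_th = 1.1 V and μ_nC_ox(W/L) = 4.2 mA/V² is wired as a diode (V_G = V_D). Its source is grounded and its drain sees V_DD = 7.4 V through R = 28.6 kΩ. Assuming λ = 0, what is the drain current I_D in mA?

With gate tied to drain, V_GS = V_DS ≥ V_GS − V_th, so the device is in saturation.
KCL at the drain: ½ k_n (V_GS − V_th)² = (V_DD − V_GS)/R.
Let x = V_GS − 1.1. Then 60.1 x² + x − 6.3 = 0, giving x = 0.316 V (positive root), so V_GS = 1.42 V.
I_D = (V_DD − V_GS)/R = (7.4 − 1.42) / 28.6 = 0.209 mA.

I_D = 0.209 mA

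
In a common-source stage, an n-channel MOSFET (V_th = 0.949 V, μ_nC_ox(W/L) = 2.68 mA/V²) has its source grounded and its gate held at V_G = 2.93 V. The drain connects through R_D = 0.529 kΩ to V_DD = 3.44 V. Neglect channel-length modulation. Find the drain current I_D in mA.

V_GS = V_G = 2.93 V, so V_ov = 2.93 − 0.949 = 1.98 V.
Assume saturation: I_D = ½ k_n V_ov² = 0.5 × 2.68 × 1.98² = 5.26 mA, giving V_DS = V_DD − I_D R_D = 3.44 − 5.26 × 0.529 = 0.658 V.
But 0.658 V < V_ov = 1.98 V, so the device is actually in triode.
In triode I_D = k_n[V_ov V_DS − ½ V_DS²] and I_D = (V_DD − V_DS)/R_D. Equating: 0.709 V_DS² − 3.809 V_DS + 3.44 = 0, giving V_DS = 1.15 V (the root below V_ov).
I_D = (3.44 − 1.15) / 0.529 = 4.33 mA.

I_D = 4.33 mA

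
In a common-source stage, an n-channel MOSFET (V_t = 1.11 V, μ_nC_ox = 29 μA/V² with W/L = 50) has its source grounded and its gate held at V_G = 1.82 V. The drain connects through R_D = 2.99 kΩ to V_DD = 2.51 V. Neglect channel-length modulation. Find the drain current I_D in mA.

I_D = 0.365 mA

V_GS = V_G = 1.82 V, so V_ov = 1.82 − 1.11 = 0.71 V.
k_n = μ_nC_ox · (W/L) = 1.45 mA/V².
Assume saturation: I_D = ½ k_n V_ov² = 0.5 × 1.45 × 0.71² = 0.365 mA, giving V_DS = V_DD − I_D R_D = 2.51 − 0.365 × 2.99 = 1.42 V.
V_DS = 1.42 V ≥ V_ov = 0.71 V, confirming saturation.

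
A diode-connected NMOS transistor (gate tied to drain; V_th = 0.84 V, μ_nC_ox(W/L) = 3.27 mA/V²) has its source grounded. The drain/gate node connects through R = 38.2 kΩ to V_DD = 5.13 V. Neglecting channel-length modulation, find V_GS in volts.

V_GS = 1.09 V

With gate tied to drain, V_GS = V_DS ≥ V_GS − V_th, so the device is in saturation.
KCL at the drain: ½ k_n (V_GS − V_th)² = (V_DD − V_GS)/R.
Let x = V_GS − 0.84. Then 62.5 x² + x − 4.29 = 0, giving x = 0.254 V (positive root), so V_GS = 1.09 V.
I_D = (V_DD − V_GS)/R = (5.13 − 1.09) / 38.2 = 0.106 mA.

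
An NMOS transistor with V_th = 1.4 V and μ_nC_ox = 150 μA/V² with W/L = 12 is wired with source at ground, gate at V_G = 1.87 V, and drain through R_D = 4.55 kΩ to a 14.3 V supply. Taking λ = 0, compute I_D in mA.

V_GS = V_G = 1.87 V, so V_ov = 1.87 − 1.4 = 0.47 V.
k_n = μ_nC_ox · (W/L) = 1.8 mA/V².
Assume saturation: I_D = ½ k_n V_ov² = 0.5 × 1.8 × 0.47² = 0.199 mA, giving V_DS = V_DD − I_D R_D = 14.3 − 0.199 × 4.55 = 13.4 V.
V_DS = 13.4 V ≥ V_ov = 0.47 V, confirming saturation.

I_D = 0.199 mA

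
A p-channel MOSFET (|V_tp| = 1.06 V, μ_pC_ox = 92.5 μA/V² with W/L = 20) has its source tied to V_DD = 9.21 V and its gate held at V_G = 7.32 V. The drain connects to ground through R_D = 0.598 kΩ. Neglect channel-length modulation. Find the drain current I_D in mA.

V_SG = V_DD − V_G = 9.21 − 7.32 = 1.89 V, so V_ov = 1.89 − 1.06 = 0.83 V.
k_p = μ_pC_ox · (W/L) = 1.85 mA/V².
Assume saturation: I_D = ½ k_p V_ov² = 0.5 × 1.85 × 0.83² = 0.637 mA, giving V_SD = V_DD − I_D R_D = 9.21 − 0.637 × 0.598 = 8.83 V.
V_SD = 8.83 V ≥ V_ov = 0.83 V, confirming saturation.

I_D = 0.637 mA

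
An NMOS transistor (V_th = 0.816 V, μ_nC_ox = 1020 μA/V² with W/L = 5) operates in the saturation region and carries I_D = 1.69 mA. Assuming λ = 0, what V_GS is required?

k_n = μ_nC_ox · (W/L) = 5.1 mA/V².
In saturation I_D = ½ k_n (V_GS − V_th)², so V_GS − V_th = √(2 I_D / k_n) = √(2 × 1.69 / 5.1) = 0.814 V.
V_GS = 0.816 + 0.814 = 1.63 V.

V_GS = 1.63 V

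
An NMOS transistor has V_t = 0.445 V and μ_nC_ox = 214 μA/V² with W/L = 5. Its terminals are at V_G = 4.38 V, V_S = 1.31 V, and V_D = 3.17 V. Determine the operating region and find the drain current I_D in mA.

Triode; I_D = 3.37 mA

V_GS = V_G − V_S = 4.38 − 1.31 = 3.07 V; V_DS = V_D − V_S = 3.17 − 1.31 = 1.86 V.
k_n = μ_nC_ox · (W/L) = 1.07 mA/V².
V_ov = V_GS − V_t = 3.07 − 0.445 = 2.62 V.
Since V_DS = 1.86 V < V_ov = 2.62 V, the device is in the triode region.
I_D = k_n [V_ov · V_DS − ½ V_DS²] = 1.07 × [2.62 × 1.86 − 0.5 × 1.86²] = 3.37 mA.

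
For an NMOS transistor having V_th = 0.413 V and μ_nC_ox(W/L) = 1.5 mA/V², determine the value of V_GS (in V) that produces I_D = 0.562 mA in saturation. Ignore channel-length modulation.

In saturation I_D = ½ k_n (V_GS − V_th)², so V_GS − V_th = √(2 I_D / k_n) = √(2 × 0.562 / 1.5) = 0.866 V.
V_GS = 0.413 + 0.866 = 1.28 V.

V_GS = 1.28 V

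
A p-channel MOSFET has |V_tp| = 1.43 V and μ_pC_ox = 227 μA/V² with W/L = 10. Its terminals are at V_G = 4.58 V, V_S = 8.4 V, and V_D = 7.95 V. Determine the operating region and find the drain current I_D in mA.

V_SG = V_S − V_G = 8.4 − 4.58 = 3.82 V; V_SD = V_S − V_D = 8.4 − 7.95 = 0.45 V.
k_p = μ_pC_ox · (W/L) = 2.27 mA/V².
V_ov = V_SG − |V_tp| = 3.82 − 1.43 = 2.39 V.
Since V_SD = 0.45 V < V_ov = 2.39 V, the device is in the triode region.
I_D = k_p [V_ov · V_SD − ½ V_SD²] = 2.27 × [2.39 × 0.45 − 0.5 × 0.45²] = 2.21 mA.

Triode; I_D = 2.21 mA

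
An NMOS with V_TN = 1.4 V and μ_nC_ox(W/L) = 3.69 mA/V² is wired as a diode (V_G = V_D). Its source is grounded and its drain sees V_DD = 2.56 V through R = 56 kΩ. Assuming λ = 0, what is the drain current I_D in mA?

I_D = 0.0189 mA

With gate tied to drain, V_GS = V_DS ≥ V_GS − V_TN, so the device is in saturation.
KCL at the drain: ½ k_n (V_GS − V_TN)² = (V_DD − V_GS)/R.
Let x = V_GS − 1.4. Then 103 x² + x − 1.16 = 0, giving x = 0.101 V (positive root), so V_GS = 1.5 V.
I_D = (V_DD − V_GS)/R = (2.56 − 1.5) / 56 = 0.0189 mA.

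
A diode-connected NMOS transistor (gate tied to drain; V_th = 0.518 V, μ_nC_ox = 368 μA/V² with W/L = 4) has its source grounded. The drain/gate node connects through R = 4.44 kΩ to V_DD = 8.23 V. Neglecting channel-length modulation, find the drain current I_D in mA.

I_D = 1.42 mA

With gate tied to drain, V_GS = V_DS ≥ V_GS − V_th, so the device is in saturation.
k_n = μ_nC_ox · (W/L) = 1.472 mA/V².
KCL at the drain: ½ k_n (V_GS − V_th)² = (V_DD − V_GS)/R.
Let x = V_GS − 0.518. Then 3.27 x² + x − 7.712 = 0, giving x = 1.39 V (positive root), so V_GS = 1.91 V.
I_D = (V_DD − V_GS)/R = (8.23 − 1.91) / 4.44 = 1.42 mA.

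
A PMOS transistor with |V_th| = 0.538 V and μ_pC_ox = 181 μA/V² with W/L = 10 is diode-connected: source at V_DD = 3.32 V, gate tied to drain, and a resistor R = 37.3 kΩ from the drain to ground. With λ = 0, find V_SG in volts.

V_SG = 0.811 V

With gate tied to drain, V_SG = V_SD ≥ V_SG − |V_th|, so the device is in saturation.
k_p = μ_pC_ox · (W/L) = 1.81 mA/V².
KCL at the drain: ½ k_p (V_SG − |V_th|)² = (V_DD − V_SG)/R.
Let x = V_SG − 0.538. Then 33.8 x² + x − 2.782 = 0, giving x = 0.273 V (positive root), so V_SG = 0.811 V.
I_D = (V_DD − V_SG)/R = (3.32 − 0.811) / 37.3 = 0.0673 mA.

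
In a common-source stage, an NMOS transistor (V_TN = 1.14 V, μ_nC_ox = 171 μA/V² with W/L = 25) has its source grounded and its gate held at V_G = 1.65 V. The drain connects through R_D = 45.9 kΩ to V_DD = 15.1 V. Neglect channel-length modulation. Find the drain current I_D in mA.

I_D = 0.325 mA

V_GS = V_G = 1.65 V, so V_ov = 1.65 − 1.14 = 0.51 V.
k_n = μ_nC_ox · (W/L) = 4.275 mA/V².
Assume saturation: I_D = ½ k_n V_ov² = 0.5 × 4.275 × 0.51² = 0.556 mA, giving V_DS = V_DD − I_D R_D = 15.1 − 0.556 × 45.9 = -10.4 V.
But -10.4 V < V_ov = 0.51 V, so the device is actually in triode.
In triode I_D = k_n[V_ov V_DS − ½ V_DS²] and I_D = (V_DD − V_DS)/R_D. Equating: 98.1 V_DS² − 101.1 V_DS + 15.1 = 0, giving V_DS = 0.181 V (the root below V_ov).
I_D = (15.1 − 0.181) / 45.9 = 0.325 mA.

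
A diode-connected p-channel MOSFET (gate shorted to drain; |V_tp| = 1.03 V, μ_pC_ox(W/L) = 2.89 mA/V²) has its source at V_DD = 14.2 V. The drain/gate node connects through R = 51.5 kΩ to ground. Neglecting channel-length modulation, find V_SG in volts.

With gate tied to drain, V_SG = V_SD ≥ V_SG − |V_tp|, so the device is in saturation.
KCL at the drain: ½ k_p (V_SG − |V_tp|)² = (V_DD − V_SG)/R.
Let x = V_SG − 1.03. Then 74.4 x² + x − 13.17 = 0, giving x = 0.414 V (positive root), so V_SG = 1.44 V.
I_D = (V_DD − V_SG)/R = (14.2 − 1.44) / 51.5 = 0.248 mA.

V_SG = 1.44 V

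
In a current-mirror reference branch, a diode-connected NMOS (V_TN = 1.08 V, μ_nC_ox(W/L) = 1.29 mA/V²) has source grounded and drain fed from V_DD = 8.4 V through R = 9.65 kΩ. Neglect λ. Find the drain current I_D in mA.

I_D = 0.654 mA

With gate tied to drain, V_GS = V_DS ≥ V_GS − V_TN, so the device is in saturation.
KCL at the drain: ½ k_n (V_GS − V_TN)² = (V_DD − V_GS)/R.
Let x = V_GS − 1.08. Then 6.22 x² + x − 7.32 = 0, giving x = 1.01 V (positive root), so V_GS = 2.09 V.
I_D = (V_DD − V_GS)/R = (8.4 − 2.09) / 9.65 = 0.654 mA.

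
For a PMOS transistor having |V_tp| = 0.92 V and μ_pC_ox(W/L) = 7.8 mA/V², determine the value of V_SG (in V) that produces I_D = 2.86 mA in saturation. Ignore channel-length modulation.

V_SG = 1.78 V

In saturation I_D = ½ k_p (V_SG − |V_tp|)², so V_SG − |V_tp| = √(2 I_D / k_p) = √(2 × 2.86 / 7.8) = 0.856 V.
V_SG = 0.92 + 0.856 = 1.78 V.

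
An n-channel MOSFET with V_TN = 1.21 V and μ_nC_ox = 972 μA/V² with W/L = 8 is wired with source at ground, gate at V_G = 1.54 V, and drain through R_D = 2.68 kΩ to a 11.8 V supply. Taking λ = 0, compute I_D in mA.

V_GS = V_G = 1.54 V, so V_ov = 1.54 − 1.21 = 0.33 V.
k_n = μ_nC_ox · (W/L) = 7.776 mA/V².
Assume saturation: I_D = ½ k_n V_ov² = 0.5 × 7.776 × 0.33² = 0.423 mA, giving V_DS = V_DD − I_D R_D = 11.8 − 0.423 × 2.68 = 10.7 V.
V_DS = 10.7 V ≥ V_ov = 0.33 V, confirming saturation.

I_D = 0.423 mA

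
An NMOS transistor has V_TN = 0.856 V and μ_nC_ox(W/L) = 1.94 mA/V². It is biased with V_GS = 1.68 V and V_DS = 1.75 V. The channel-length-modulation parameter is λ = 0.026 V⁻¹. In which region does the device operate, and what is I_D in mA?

V_ov = V_GS − V_TN = 1.68 − 0.856 = 0.824 V.
Since V_DS = 1.75 V ≥ V_ov = 0.824 V, the device is in saturation.
I_D = ½ k_n V_ov² (1 + λ V_DS) = 0.5 × 1.94 × 0.824² × (1 + 0.026 × 1.75) = 0.689 mA.

Saturation; I_D = 0.689 mA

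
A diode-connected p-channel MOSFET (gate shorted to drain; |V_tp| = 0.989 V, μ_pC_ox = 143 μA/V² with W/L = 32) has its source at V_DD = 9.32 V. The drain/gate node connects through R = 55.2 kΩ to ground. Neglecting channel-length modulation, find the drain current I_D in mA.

I_D = 0.146 mA

With gate tied to drain, V_SG = V_SD ≥ V_SG − |V_tp|, so the device is in saturation.
k_p = μ_pC_ox · (W/L) = 4.576 mA/V².
KCL at the drain: ½ k_p (V_SG − |V_tp|)² = (V_DD − V_SG)/R.
Let x = V_SG − 0.989. Then 126 x² + x − 8.331 = 0, giving x = 0.253 V (positive root), so V_SG = 1.24 V.
I_D = (V_DD − V_SG)/R = (9.32 − 1.24) / 55.2 = 0.146 mA.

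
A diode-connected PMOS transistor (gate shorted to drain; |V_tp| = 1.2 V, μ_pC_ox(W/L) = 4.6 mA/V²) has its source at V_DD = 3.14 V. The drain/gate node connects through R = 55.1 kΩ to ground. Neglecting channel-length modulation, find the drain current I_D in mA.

With gate tied to drain, V_SG = V_SD ≥ V_SG − |V_tp|, so the device is in saturation.
KCL at the drain: ½ k_p (V_SG − |V_tp|)² = (V_DD − V_SG)/R.
Let x = V_SG − 1.2. Then 127 x² + x − 1.94 = 0, giving x = 0.12 V (positive root), so V_SG = 1.32 V.
I_D = (V_DD − V_SG)/R = (3.14 − 1.32) / 55.1 = 0.033 mA.

I_D = 0.0330 mA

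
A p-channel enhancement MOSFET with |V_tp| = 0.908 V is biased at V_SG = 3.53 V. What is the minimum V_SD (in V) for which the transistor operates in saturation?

The boundary between triode and saturation is V_SD = V_SG − |V_tp| = V_ov.
V_ov = 3.53 − 0.908 = 2.62 V.

V_SD,sat = 2.62 V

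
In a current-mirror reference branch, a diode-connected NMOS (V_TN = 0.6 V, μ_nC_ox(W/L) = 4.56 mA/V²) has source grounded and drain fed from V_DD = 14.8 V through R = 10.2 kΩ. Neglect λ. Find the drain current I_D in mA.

With gate tied to drain, V_GS = V_DS ≥ V_GS − V_TN, so the device is in saturation.
KCL at the drain: ½ k_n (V_GS − V_TN)² = (V_DD − V_GS)/R.
Let x = V_GS − 0.6. Then 23.3 x² + x − 14.2 = 0, giving x = 0.76 V (positive root), so V_GS = 1.36 V.
I_D = (V_DD − V_GS)/R = (14.8 − 1.36) / 10.2 = 1.32 mA.

I_D = 1.32 mA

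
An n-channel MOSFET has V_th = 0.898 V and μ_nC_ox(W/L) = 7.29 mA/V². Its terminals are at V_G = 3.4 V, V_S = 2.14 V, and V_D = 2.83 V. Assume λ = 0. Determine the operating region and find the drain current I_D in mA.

V_GS = V_G − V_S = 3.4 − 2.14 = 1.26 V; V_DS = V_D − V_S = 2.83 − 2.14 = 0.69 V.
V_ov = V_GS − V_th = 1.26 − 0.898 = 0.362 V.
Since V_DS = 0.69 V ≥ V_ov = 0.362 V, the device is in saturation.
I_D = ½ k_n V_ov² = 0.5 × 7.29 × 0.362² = 0.478 mA.

Saturation; I_D = 0.478 mA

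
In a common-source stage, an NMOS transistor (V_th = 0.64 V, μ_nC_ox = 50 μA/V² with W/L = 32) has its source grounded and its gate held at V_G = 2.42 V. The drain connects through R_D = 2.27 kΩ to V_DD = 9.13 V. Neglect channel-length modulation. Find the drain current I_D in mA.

I_D = 2.53 mA

V_GS = V_G = 2.42 V, so V_ov = 2.42 − 0.64 = 1.78 V.
k_n = μ_nC_ox · (W/L) = 1.6 mA/V².
Assume saturation: I_D = ½ k_n V_ov² = 0.5 × 1.6 × 1.78² = 2.53 mA, giving V_DS = V_DD − I_D R_D = 9.13 − 2.53 × 2.27 = 3.38 V.
V_DS = 3.38 V ≥ V_ov = 1.78 V, confirming saturation.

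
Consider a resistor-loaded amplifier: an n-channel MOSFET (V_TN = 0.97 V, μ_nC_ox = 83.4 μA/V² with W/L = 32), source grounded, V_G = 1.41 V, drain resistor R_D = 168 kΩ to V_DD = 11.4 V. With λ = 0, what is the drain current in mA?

V_GS = V_G = 1.41 V, so V_ov = 1.41 − 0.97 = 0.44 V.
k_n = μ_nC_ox · (W/L) = 2.669 mA/V².
Assume saturation: I_D = ½ k_n V_ov² = 0.5 × 2.669 × 0.44² = 0.258 mA, giving V_DS = V_DD − I_D R_D = 11.4 − 0.258 × 168 = -32 V.
But -32 V < V_ov = 0.44 V, so the device is actually in triode.
In triode I_D = k_n[V_ov V_DS − ½ V_DS²] and I_D = (V_DD − V_DS)/R_D. Equating: 224 V_DS² − 198.3 V_DS + 11.4 = 0, giving V_DS = 0.0618 V (the root below V_ov).
I_D = (11.4 − 0.0618) / 168 = 0.0675 mA.

I_D = 0.0675 mA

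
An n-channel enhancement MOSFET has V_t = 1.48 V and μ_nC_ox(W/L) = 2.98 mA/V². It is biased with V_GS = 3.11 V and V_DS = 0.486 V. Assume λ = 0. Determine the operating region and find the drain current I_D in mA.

V_ov = V_GS − V_t = 3.11 − 1.48 = 1.63 V.
Since V_DS = 0.486 V < V_ov = 1.63 V, the device is in the triode region.
I_D = k_n [V_ov · V_DS − ½ V_DS²] = 2.98 × [1.63 × 0.486 − 0.5 × 0.486²] = 2.01 mA.

Triode; I_D = 2.01 mA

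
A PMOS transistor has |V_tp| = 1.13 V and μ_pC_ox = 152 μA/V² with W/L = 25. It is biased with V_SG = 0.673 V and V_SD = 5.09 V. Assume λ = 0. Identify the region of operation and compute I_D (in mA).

V_SG = 0.673 V < |V_tp| = 1.13 V, so the transistor is in cutoff.

Cutoff; I_D = 0 mA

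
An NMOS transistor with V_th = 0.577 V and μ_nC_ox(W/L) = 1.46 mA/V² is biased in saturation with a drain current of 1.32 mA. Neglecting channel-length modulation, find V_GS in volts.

In saturation I_D = ½ k_n (V_GS − V_th)², so V_GS − V_th = √(2 I_D / k_n) = √(2 × 1.32 / 1.46) = 1.34 V.
V_GS = 0.577 + 1.34 = 1.92 V.

V_GS = 1.92 V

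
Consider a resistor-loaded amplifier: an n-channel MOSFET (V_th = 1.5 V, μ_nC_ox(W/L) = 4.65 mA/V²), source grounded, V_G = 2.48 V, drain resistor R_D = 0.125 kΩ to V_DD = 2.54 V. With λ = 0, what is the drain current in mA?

I_D = 2.23 mA

V_GS = V_G = 2.48 V, so V_ov = 2.48 − 1.5 = 0.98 V.
Assume saturation: I_D = ½ k_n V_ov² = 0.5 × 4.65 × 0.98² = 2.23 mA, giving V_DS = V_DD − I_D R_D = 2.54 − 2.23 × 0.125 = 2.26 V.
V_DS = 2.26 V ≥ V_ov = 0.98 V, confirming saturation.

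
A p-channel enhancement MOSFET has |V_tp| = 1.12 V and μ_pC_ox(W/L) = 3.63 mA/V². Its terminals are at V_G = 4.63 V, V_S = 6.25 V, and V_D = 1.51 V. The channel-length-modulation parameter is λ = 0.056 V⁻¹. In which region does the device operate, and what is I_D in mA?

V_SG = V_S − V_G = 6.25 − 4.63 = 1.62 V; V_SD = V_S − V_D = 6.25 − 1.51 = 4.74 V.
V_ov = V_SG − |V_tp| = 1.62 − 1.12 = 0.5 V.
Since V_SD = 4.74 V ≥ V_ov = 0.5 V, the device is in saturation.
I_D = ½ k_p V_ov² (1 + λ V_SD) = 0.5 × 3.63 × 0.5² × (1 + 0.056 × 4.74) = 0.574 mA.

Saturation; I_D = 0.574 mA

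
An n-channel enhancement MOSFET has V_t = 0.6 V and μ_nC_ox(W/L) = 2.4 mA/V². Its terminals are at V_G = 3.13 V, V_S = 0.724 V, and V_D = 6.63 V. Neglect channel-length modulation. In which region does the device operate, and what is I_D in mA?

Saturation; I_D = 3.91 mA

V_GS = V_G − V_S = 3.13 − 0.724 = 2.41 V; V_DS = V_D − V_S = 6.63 − 0.724 = 5.91 V.
V_ov = V_GS − V_t = 2.41 − 0.6 = 1.81 V.
Since V_DS = 5.91 V ≥ V_ov = 1.81 V, the device is in saturation.
I_D = ½ k_n V_ov² = 0.5 × 2.4 × 1.81² = 3.91 mA.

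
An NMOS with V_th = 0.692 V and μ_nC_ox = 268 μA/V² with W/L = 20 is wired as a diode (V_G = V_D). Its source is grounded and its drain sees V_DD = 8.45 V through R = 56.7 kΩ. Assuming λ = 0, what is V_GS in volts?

V_GS = 0.915 V

With gate tied to drain, V_GS = V_DS ≥ V_GS − V_th, so the device is in saturation.
k_n = μ_nC_ox · (W/L) = 5.36 mA/V².
KCL at the drain: ½ k_n (V_GS − V_th)² = (V_DD − V_GS)/R.
Let x = V_GS − 0.692. Then 152 x² + x − 7.758 = 0, giving x = 0.223 V (positive root), so V_GS = 0.915 V.
I_D = (V_DD − V_GS)/R = (8.45 − 0.915) / 56.7 = 0.133 mA.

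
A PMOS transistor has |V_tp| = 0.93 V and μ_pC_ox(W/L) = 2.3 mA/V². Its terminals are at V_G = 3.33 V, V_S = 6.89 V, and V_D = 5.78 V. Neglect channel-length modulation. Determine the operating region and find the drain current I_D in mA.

Triode; I_D = 5.30 mA

V_SG = V_S − V_G = 6.89 − 3.33 = 3.56 V; V_SD = V_S − V_D = 6.89 − 5.78 = 1.11 V.
V_ov = V_SG − |V_tp| = 3.56 − 0.93 = 2.63 V.
Since V_SD = 1.11 V < V_ov = 2.63 V, the device is in the triode region.
I_D = k_p [V_ov · V_SD − ½ V_SD²] = 2.3 × [2.63 × 1.11 − 0.5 × 1.11²] = 5.3 mA.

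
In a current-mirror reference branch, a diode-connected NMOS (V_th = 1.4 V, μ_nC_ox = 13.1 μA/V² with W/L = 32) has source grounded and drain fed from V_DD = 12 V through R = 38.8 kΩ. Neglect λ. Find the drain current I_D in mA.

With gate tied to drain, V_GS = V_DS ≥ V_GS − V_th, so the device is in saturation.
k_n = μ_nC_ox · (W/L) = 0.4192 mA/V².
KCL at the drain: ½ k_n (V_GS − V_th)² = (V_DD − V_GS)/R.
Let x = V_GS − 1.4. Then 8.13 x² + x − 10.6 = 0, giving x = 1.08 V (positive root), so V_GS = 2.48 V.
I_D = (V_DD − V_GS)/R = (12 − 2.48) / 38.8 = 0.245 mA.

I_D = 0.245 mA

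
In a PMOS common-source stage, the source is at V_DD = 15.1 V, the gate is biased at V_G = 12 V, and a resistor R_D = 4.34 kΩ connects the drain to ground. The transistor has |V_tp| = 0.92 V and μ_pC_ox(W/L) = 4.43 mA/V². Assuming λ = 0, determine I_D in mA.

V_SG = V_DD − V_G = 15.1 − 12 = 3.1 V, so V_ov = 3.1 − 0.92 = 2.18 V.
Assume saturation: I_D = ½ k_p V_ov² = 0.5 × 4.43 × 2.18² = 10.5 mA, giving V_SD = V_DD − I_D R_D = 15.1 − 10.5 × 4.34 = -30.6 V.
But -30.6 V < V_ov = 2.18 V, so the device is actually in triode.
In triode I_D = k_p[V_ov V_SD − ½ V_SD²] and I_D = (V_DD − V_SD)/R_D. Equating: 9.61 V_SD² − 42.91 V_SD + 15.1 = 0, giving V_SD = 0.385 V (the root below V_ov).
I_D = (15.1 − 0.385) / 4.34 = 3.39 mA.

I_D = 3.39 mA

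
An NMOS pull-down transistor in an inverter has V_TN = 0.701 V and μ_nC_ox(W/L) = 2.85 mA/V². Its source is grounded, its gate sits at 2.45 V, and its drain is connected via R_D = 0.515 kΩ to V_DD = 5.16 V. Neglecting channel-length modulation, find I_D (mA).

I_D = 4.36 mA

V_GS = V_G = 2.45 V, so V_ov = 2.45 − 0.701 = 1.75 V.
Assume saturation: I_D = ½ k_n V_ov² = 0.5 × 2.85 × 1.75² = 4.36 mA, giving V_DS = V_DD − I_D R_D = 5.16 − 4.36 × 0.515 = 2.92 V.
V_DS = 2.92 V ≥ V_ov = 1.75 V, confirming saturation.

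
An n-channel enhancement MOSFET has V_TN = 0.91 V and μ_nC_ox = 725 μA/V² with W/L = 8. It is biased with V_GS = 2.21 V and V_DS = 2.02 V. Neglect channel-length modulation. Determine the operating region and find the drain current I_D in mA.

Saturation; I_D = 4.90 mA

k_n = μ_nC_ox · (W/L) = 5.8 mA/V².
V_ov = V_GS − V_TN = 2.21 − 0.91 = 1.3 V.
Since V_DS = 2.02 V ≥ V_ov = 1.3 V, the device is in saturation.
I_D = ½ k_n V_ov² = 0.5 × 5.8 × 1.3² = 4.9 mA.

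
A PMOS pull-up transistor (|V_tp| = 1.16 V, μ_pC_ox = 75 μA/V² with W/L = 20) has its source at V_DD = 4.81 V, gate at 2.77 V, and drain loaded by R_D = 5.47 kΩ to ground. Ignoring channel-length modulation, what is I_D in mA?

V_SG = V_DD − V_G = 4.81 − 2.77 = 2.04 V, so V_ov = 2.04 − 1.16 = 0.88 V.
k_p = μ_pC_ox · (W/L) = 1.5 mA/V².
Assume saturation: I_D = ½ k_p V_ov² = 0.5 × 1.5 × 0.88² = 0.581 mA, giving V_SD = V_DD − I_D R_D = 4.81 − 0.581 × 5.47 = 1.63 V.
V_SD = 1.63 V ≥ V_ov = 0.88 V, confirming saturation.

I_D = 0.581 mA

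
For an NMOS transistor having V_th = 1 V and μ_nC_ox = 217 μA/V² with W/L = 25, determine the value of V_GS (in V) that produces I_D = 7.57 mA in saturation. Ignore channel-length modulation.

k_n = μ_nC_ox · (W/L) = 5.425 mA/V².
In saturation I_D = ½ k_n (V_GS − V_th)², so V_GS − V_th = √(2 I_D / k_n) = √(2 × 7.57 / 5.425) = 1.67 V.
V_GS = 1 + 1.67 = 2.67 V.

V_GS = 2.67 V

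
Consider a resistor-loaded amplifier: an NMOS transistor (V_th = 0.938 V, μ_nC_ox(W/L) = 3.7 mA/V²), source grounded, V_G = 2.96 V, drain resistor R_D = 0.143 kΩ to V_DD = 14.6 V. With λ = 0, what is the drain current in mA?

I_D = 7.56 mA

V_GS = V_G = 2.96 V, so V_ov = 2.96 − 0.938 = 2.02 V.
Assume saturation: I_D = ½ k_n V_ov² = 0.5 × 3.7 × 2.02² = 7.56 mA, giving V_DS = V_DD − I_D R_D = 14.6 − 7.56 × 0.143 = 13.5 V.
V_DS = 13.5 V ≥ V_ov = 2.02 V, confirming saturation.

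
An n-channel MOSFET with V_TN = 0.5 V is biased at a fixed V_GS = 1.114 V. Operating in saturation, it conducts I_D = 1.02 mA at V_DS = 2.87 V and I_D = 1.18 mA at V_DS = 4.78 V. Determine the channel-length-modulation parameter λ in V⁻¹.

With V_GS fixed, I_D ∝ (1 + λ V_DS) in saturation, so I_D2/I_D1 = (1 + λ V_DS2)/(1 + λ V_DS1).
1.18/1.02 = 1.157 = (1 + 4.78 λ)/(1 + 2.87 λ).
Solving: λ (I_D1 V_DS2 − I_D2 V_DS1) = I_D2 − I_D1, so λ = (1.18 − 1.02) / (1.02 × 4.78 − 1.18 × 2.87) = 0.16 / 1.49 = 0.107 V⁻¹.

λ = 0.107 V⁻¹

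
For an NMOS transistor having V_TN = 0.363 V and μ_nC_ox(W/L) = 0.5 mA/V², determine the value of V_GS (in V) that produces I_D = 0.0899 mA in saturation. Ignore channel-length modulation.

V_GS = 0.963 V

In saturation I_D = ½ k_n (V_GS − V_TN)², so V_GS − V_TN = √(2 I_D / k_n) = √(2 × 0.0899 / 0.5) = 0.6 V.
V_GS = 0.363 + 0.6 = 0.963 V.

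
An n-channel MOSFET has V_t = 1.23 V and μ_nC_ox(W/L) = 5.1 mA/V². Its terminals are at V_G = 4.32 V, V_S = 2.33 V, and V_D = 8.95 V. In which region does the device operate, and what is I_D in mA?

Saturation; I_D = 1.47 mA

V_GS = V_G − V_S = 4.32 − 2.33 = 1.99 V; V_DS = V_D − V_S = 8.95 − 2.33 = 6.62 V.
V_ov = V_GS − V_t = 1.99 − 1.23 = 0.76 V.
Since V_DS = 6.62 V ≥ V_ov = 0.76 V, the device is in saturation.
I_D = ½ k_n V_ov² = 0.5 × 5.1 × 0.76² = 1.47 mA.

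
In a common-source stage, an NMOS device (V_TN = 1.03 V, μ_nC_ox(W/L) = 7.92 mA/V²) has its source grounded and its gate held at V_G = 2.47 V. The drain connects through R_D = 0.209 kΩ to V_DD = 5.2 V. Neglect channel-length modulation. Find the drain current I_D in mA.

I_D = 8.21 mA

V_GS = V_G = 2.47 V, so V_ov = 2.47 − 1.03 = 1.44 V.
Assume saturation: I_D = ½ k_n V_ov² = 0.5 × 7.92 × 1.44² = 8.21 mA, giving V_DS = V_DD − I_D R_D = 5.2 − 8.21 × 0.209 = 3.48 V.
V_DS = 3.48 V ≥ V_ov = 1.44 V, confirming saturation.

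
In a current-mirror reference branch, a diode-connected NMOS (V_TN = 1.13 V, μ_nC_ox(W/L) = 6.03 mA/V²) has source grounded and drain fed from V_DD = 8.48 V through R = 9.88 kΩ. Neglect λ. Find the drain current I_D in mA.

I_D = 0.695 mA

With gate tied to drain, V_GS = V_DS ≥ V_GS − V_TN, so the device is in saturation.
KCL at the drain: ½ k_n (V_GS − V_TN)² = (V_DD − V_GS)/R.
Let x = V_GS − 1.13. Then 29.8 x² + x − 7.35 = 0, giving x = 0.48 V (positive root), so V_GS = 1.61 V.
I_D = (V_DD − V_GS)/R = (8.48 − 1.61) / 9.88 = 0.695 mA.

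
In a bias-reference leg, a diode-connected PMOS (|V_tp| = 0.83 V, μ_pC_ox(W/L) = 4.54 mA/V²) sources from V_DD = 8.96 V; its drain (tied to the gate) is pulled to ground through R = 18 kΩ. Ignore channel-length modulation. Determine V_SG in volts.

V_SG = 1.26 V

With gate tied to drain, V_SG = V_SD ≥ V_SG − |V_tp|, so the device is in saturation.
KCL at the drain: ½ k_p (V_SG − |V_tp|)² = (V_DD − V_SG)/R.
Let x = V_SG − 0.83. Then 40.9 x² + x − 8.13 = 0, giving x = 0.434 V (positive root), so V_SG = 1.26 V.
I_D = (V_DD − V_SG)/R = (8.96 − 1.26) / 18 = 0.428 mA.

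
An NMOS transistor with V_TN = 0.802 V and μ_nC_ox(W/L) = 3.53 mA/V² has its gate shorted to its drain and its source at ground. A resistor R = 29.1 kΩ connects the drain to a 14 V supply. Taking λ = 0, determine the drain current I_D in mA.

With gate tied to drain, V_GS = V_DS ≥ V_GS − V_TN, so the device is in saturation.
KCL at the drain: ½ k_n (V_GS − V_TN)² = (V_DD − V_GS)/R.
Let x = V_GS − 0.802. Then 51.4 x² + x − 13.2 = 0, giving x = 0.497 V (positive root), so V_GS = 1.3 V.
I_D = (V_DD − V_GS)/R = (14 − 1.3) / 29.1 = 0.436 mA.

I_D = 0.436 mA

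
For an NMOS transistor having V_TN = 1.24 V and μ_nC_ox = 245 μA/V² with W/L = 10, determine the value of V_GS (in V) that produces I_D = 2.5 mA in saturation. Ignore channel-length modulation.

k_n = μ_nC_ox · (W/L) = 2.45 mA/V².
In saturation I_D = ½ k_n (V_GS − V_TN)², so V_GS − V_TN = √(2 I_D / k_n) = √(2 × 2.5 / 2.45) = 1.43 V.
V_GS = 1.24 + 1.43 = 2.67 V.

V_GS = 2.67 V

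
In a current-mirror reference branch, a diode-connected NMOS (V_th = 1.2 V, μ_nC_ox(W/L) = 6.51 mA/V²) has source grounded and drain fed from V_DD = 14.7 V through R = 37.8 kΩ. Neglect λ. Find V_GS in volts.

V_GS = 1.53 V

With gate tied to drain, V_GS = V_DS ≥ V_GS − V_th, so the device is in saturation.
KCL at the drain: ½ k_n (V_GS − V_th)² = (V_DD − V_GS)/R.
Let x = V_GS − 1.2. Then 123 x² + x − 13.5 = 0, giving x = 0.327 V (positive root), so V_GS = 1.53 V.
I_D = (V_DD − V_GS)/R = (14.7 − 1.53) / 37.8 = 0.348 mA.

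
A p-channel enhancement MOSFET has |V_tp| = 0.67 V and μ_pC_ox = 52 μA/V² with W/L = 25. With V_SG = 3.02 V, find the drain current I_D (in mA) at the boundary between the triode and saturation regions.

At the boundary V_SD = V_ov = V_SG − |V_tp| = 3.02 − 0.67 = 2.35 V.
k_p = μ_pC_ox · (W/L) = 1.3 mA/V².
I_D = ½ k_p V_ov² = 0.5 × 1.3 × 2.35² = 3.59 mA.

I_D = 3.59 mA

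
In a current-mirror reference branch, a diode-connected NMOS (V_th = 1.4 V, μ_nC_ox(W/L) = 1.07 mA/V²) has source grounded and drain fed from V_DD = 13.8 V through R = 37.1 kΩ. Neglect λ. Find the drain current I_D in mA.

I_D = 0.314 mA

With gate tied to drain, V_GS = V_DS ≥ V_GS − V_th, so the device is in saturation.
KCL at the drain: ½ k_n (V_GS − V_th)² = (V_DD − V_GS)/R.
Let x = V_GS − 1.4. Then 19.8 x² + x − 12.4 = 0, giving x = 0.766 V (positive root), so V_GS = 2.17 V.
I_D = (V_DD − V_GS)/R = (13.8 − 2.17) / 37.1 = 0.314 mA.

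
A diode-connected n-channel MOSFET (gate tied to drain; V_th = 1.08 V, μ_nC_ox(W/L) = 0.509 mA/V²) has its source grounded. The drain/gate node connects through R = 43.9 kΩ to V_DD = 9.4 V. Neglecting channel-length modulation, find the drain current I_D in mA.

I_D = 0.171 mA

With gate tied to drain, V_GS = V_DS ≥ V_GS − V_th, so the device is in saturation.
KCL at the drain: ½ k_n (V_GS − V_th)² = (V_DD − V_GS)/R.
Let x = V_GS − 1.08. Then 11.2 x² + x − 8.32 = 0, giving x = 0.819 V (positive root), so V_GS = 1.9 V.
I_D = (V_DD − V_GS)/R = (9.4 − 1.9) / 43.9 = 0.171 mA.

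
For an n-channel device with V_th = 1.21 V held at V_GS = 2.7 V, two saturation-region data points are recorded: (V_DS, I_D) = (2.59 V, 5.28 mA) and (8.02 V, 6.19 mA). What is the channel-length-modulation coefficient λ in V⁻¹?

λ = 0.0346 V⁻¹

With V_GS fixed, I_D ∝ (1 + λ V_DS) in saturation, so I_D2/I_D1 = (1 + λ V_DS2)/(1 + λ V_DS1).
6.19/5.28 = 1.172 = (1 + 8.02 λ)/(1 + 2.59 λ).
Solving: λ (I_D1 V_DS2 − I_D2 V_DS1) = I_D2 − I_D1, so λ = (6.19 − 5.28) / (5.28 × 8.02 − 6.19 × 2.59) = 0.91 / 26.3 = 0.0346 V⁻¹.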